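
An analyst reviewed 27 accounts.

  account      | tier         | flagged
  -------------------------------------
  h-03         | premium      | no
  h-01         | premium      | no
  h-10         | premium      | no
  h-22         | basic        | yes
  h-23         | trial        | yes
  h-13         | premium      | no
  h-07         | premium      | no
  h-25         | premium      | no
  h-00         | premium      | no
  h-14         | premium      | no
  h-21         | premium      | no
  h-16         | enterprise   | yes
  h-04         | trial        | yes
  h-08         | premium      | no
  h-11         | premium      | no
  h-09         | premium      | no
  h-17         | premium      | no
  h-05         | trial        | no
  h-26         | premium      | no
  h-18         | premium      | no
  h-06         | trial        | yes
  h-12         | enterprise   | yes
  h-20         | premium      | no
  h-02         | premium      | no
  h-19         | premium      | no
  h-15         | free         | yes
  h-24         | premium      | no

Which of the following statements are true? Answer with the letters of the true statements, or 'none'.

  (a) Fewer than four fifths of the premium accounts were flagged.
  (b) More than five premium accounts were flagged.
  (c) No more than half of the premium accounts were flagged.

|A| = 19, |A ∩ B| = 0, |A ∖ B| = 19.
(a) |A ∩ B| / |A| < 4/5: holds.
(b) |A ∩ B| > 5: fails.
(c) |A ∩ B| ≤ |A ∖ B|: holds.

(a), (c)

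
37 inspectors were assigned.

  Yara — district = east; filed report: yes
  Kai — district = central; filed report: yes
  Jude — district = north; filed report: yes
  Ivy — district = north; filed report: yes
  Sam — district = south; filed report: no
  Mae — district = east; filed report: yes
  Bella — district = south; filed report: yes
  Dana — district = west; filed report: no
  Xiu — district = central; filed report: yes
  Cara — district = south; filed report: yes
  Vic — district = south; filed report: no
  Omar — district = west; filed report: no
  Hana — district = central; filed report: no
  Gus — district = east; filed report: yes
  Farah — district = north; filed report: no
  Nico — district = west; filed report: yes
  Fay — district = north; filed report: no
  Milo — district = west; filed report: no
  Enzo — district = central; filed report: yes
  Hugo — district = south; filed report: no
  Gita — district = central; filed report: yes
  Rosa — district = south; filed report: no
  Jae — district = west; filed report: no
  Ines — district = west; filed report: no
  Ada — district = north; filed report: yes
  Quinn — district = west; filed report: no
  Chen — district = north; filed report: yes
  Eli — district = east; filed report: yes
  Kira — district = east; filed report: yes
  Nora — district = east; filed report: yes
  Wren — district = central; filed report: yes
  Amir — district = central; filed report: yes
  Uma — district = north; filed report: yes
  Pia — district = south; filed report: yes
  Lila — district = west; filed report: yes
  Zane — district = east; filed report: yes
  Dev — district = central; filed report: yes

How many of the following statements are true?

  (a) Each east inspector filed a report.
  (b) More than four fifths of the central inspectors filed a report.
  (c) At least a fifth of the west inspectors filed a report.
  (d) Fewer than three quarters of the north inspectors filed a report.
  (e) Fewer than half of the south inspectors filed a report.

(a) east: |A| = 7, |A ∩ B| = 7; needs A ⊆ B, i.e. every element of A is in B (|A ∖ B| = 0) — true.
(b) central: |A| = 8, |A ∩ B| = 7; needs |A ∩ B| / |A| > 4/5 — true.
(c) west: |A| = 8, |A ∩ B| = 2; needs |A ∩ B| / |A| ≥ 1/5 — true.
(d) north: |A| = 7, |A ∩ B| = 5; needs |A ∩ B| / |A| < 3/4 — true.
(e) south: |A| = 7, |A ∩ B| = 3; needs |A ∩ B| < |A ∖ B| — true.

5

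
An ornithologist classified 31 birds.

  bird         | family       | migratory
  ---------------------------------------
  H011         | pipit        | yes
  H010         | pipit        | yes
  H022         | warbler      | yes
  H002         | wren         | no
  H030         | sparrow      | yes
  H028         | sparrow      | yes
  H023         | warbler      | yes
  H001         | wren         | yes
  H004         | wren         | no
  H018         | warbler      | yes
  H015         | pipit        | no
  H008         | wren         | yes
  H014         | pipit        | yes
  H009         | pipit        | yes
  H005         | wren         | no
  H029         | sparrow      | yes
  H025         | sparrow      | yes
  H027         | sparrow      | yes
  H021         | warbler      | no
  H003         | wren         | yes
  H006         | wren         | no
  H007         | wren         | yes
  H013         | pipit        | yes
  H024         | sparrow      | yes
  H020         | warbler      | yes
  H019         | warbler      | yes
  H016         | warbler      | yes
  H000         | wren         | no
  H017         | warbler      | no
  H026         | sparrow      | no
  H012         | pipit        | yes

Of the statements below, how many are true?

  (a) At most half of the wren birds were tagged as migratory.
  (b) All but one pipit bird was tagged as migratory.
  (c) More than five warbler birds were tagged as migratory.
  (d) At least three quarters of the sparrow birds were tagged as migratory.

(a) wren: |A| = 9, |A ∩ B| = 4; needs |A ∩ B| ≤ |A ∖ B| — true.
(b) pipit: |A| = 7, |A ∩ B| = 6; needs |A ∖ B| = 1 — true.
(c) warbler: |A| = 8, |A ∩ B| = 6; needs |A ∩ B| > 5 — true.
(d) sparrow: |A| = 7, |A ∩ B| = 6; needs |A ∩ B| / |A| ≥ 3/4 — true.

4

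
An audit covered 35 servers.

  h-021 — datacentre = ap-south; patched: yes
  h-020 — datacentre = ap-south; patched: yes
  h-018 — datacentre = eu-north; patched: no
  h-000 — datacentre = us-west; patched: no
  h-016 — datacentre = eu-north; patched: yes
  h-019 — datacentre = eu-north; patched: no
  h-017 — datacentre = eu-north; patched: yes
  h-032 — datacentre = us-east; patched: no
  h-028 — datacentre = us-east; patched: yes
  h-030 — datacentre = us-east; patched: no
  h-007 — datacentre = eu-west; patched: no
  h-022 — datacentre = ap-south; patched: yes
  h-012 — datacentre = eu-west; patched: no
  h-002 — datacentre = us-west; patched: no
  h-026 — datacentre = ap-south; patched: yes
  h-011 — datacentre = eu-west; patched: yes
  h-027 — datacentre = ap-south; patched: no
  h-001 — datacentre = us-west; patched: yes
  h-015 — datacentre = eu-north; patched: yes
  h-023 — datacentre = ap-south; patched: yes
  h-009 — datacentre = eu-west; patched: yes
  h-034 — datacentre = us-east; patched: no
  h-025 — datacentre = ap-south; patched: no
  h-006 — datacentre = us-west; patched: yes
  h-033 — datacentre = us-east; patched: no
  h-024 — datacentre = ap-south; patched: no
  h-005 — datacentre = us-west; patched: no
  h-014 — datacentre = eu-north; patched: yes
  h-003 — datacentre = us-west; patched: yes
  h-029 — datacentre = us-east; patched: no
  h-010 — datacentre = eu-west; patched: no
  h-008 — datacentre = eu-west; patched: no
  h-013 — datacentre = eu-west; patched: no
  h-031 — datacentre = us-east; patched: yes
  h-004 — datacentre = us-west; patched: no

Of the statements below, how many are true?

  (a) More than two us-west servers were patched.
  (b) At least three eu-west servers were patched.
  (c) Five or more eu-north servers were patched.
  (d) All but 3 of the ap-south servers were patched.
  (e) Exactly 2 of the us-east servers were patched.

(a) us-west: |A| = 7, |A ∩ B| = 3; needs |A ∩ B| > 2 — true.
(b) eu-west: |A| = 7, |A ∩ B| = 2; needs |A ∩ B| ≥ 3 — false.
(c) eu-north: |A| = 6, |A ∩ B| = 4; needs |A ∩ B| ≥ 5 — false.
(d) ap-south: |A| = 8, |A ∩ B| = 5; needs |A ∖ B| = 3 — true.
(e) us-east: |A| = 7, |A ∩ B| = 2; needs |A ∩ B| = 2 — true.

3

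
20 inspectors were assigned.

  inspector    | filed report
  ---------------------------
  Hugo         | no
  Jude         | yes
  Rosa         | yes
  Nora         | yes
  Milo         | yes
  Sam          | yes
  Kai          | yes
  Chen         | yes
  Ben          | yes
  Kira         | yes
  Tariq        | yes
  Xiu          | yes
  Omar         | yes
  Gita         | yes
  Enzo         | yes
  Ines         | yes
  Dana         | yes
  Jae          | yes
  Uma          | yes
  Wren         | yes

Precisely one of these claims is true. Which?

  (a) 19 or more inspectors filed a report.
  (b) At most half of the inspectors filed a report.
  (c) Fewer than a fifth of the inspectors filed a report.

|A| = 20, |A ∩ B| = 19, |A ∖ B| = 1.
(a) requires |A ∩ B| ≥ 19: true.
(b) requires |A ∩ B| ≤ |A ∖ B|: false.
(c) requires |A ∩ B| / |A| < 1/5: false.

(a)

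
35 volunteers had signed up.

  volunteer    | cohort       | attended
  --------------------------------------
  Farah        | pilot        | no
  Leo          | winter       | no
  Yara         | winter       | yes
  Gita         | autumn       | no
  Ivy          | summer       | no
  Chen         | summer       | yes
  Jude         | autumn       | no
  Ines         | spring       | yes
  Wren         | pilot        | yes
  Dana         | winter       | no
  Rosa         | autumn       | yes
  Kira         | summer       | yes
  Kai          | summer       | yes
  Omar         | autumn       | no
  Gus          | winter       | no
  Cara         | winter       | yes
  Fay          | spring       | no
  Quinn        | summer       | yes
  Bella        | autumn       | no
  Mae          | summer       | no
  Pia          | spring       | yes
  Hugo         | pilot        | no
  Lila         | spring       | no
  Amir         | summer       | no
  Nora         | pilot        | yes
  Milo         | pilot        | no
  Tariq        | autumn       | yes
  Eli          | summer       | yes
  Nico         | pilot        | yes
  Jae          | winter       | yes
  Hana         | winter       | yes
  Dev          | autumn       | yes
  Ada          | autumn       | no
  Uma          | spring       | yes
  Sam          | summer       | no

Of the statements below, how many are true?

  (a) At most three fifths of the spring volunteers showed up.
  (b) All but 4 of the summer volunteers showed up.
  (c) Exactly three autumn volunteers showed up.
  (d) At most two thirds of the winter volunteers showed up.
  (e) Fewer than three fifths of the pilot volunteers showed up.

(a) spring: |A| = 5, |A ∩ B| = 3; needs |A ∩ B| / |A| ≤ 3/5 — true.
(b) summer: |A| = 9, |A ∩ B| = 5; needs |A ∖ B| = 4 — true.
(c) autumn: |A| = 8, |A ∩ B| = 3; needs |A ∩ B| = 3 — true.
(d) winter: |A| = 7, |A ∩ B| = 4; needs |A ∩ B| / |A| ≤ 2/3 — true.
(e) pilot: |A| = 6, |A ∩ B| = 3; needs |A ∩ B| / |A| < 3/5 — true.

5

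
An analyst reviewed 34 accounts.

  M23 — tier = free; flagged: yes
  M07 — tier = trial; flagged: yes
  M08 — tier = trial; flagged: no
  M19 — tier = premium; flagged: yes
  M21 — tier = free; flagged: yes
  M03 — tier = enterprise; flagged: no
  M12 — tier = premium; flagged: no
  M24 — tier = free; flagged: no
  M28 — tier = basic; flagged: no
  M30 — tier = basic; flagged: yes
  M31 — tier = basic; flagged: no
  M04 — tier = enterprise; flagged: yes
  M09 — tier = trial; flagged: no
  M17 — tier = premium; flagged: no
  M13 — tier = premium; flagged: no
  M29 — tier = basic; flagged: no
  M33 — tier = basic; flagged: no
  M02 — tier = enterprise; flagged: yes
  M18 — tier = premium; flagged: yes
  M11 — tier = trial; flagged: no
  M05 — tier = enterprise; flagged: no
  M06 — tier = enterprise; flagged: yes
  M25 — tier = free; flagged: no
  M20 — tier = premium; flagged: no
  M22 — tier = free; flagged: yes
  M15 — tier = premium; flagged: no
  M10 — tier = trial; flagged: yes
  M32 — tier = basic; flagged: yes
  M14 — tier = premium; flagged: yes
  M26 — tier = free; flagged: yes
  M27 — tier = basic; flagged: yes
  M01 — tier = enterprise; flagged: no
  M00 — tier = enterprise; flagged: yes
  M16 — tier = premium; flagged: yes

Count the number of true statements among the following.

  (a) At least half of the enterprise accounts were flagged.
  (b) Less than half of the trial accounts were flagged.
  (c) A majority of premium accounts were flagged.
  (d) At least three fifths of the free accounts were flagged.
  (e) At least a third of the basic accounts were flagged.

4

(a) enterprise: |A| = 7, |A ∩ B| = 4; needs |A ∩ B| ≥ |A ∖ B| — true.
(b) trial: |A| = 5, |A ∩ B| = 2; needs |A ∩ B| < |A ∖ B| — true.
(c) premium: |A| = 9, |A ∩ B| = 4; needs |A ∩ B| > |A ∖ B| — false.
(d) free: |A| = 6, |A ∩ B| = 4; needs |A ∩ B| / |A| ≥ 3/5 — true.
(e) basic: |A| = 7, |A ∩ B| = 3; needs |A ∩ B| / |A| ≥ 1/3 — true.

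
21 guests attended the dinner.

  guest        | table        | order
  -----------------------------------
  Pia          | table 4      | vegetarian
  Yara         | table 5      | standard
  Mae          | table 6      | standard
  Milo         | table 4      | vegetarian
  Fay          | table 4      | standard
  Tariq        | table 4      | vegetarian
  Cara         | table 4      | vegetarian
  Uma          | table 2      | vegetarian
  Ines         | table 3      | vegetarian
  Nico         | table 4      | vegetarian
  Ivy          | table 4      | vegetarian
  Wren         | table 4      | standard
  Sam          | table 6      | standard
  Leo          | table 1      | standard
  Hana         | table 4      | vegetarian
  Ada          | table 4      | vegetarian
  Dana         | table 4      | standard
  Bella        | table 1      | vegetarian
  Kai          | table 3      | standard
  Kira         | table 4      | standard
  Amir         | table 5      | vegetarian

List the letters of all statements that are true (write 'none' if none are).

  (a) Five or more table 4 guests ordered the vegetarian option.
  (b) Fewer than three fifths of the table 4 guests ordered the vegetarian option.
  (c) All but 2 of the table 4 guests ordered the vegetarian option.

(a)

|A| = 12, |A ∩ B| = 8, |A ∖ B| = 4.
(a) |A ∩ B| ≥ 5: holds.
(b) |A ∩ B| / |A| < 3/5: fails.
(c) |A ∖ B| = 2: fails.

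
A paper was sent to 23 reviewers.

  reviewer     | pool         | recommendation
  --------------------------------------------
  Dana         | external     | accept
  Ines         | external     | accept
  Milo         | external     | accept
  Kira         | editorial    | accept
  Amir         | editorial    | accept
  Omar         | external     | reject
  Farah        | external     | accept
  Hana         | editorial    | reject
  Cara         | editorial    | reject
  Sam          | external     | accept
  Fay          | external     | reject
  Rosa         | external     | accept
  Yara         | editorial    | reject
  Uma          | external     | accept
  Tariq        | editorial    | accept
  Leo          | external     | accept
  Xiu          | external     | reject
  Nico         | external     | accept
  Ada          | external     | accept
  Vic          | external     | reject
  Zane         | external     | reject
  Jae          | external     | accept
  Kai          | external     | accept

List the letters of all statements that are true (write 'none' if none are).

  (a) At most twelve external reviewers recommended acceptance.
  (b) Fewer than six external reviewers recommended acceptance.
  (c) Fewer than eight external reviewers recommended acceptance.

|A| = 17, |A ∩ B| = 12, |A ∖ B| = 5.
(a) |A ∩ B| ≤ 12: holds.
(b) |A ∩ B| < 6: fails.
(c) |A ∩ B| < 8: fails.

(a)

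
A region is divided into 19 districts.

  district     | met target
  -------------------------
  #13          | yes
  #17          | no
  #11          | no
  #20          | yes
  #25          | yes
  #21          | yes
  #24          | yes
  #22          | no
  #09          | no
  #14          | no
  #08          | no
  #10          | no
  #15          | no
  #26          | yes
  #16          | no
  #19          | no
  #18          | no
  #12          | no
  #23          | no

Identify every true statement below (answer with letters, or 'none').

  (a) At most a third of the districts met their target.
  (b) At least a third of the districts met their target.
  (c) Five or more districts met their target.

|A| = 19, |A ∩ B| = 6, |A ∖ B| = 13.
(a) |A ∩ B| / |A| ≤ 1/3: holds.
(b) |A ∩ B| / |A| ≥ 1/3: fails.
(c) |A ∩ B| ≥ 5: holds.

(a), (c)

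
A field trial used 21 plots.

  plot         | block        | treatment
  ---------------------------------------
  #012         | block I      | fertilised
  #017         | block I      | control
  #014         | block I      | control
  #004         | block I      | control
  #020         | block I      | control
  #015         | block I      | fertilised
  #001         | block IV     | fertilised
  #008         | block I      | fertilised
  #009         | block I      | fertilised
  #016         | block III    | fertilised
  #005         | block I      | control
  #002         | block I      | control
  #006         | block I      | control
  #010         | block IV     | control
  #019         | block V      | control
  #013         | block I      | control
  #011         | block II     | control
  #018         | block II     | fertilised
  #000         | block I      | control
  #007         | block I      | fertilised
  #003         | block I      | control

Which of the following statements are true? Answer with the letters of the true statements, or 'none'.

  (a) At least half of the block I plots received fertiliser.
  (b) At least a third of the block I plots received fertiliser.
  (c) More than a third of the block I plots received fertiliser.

(b)

|A| = 15, |A ∩ B| = 5, |A ∖ B| = 10.
(a) |A ∩ B| ≥ |A ∖ B|: fails.
(b) |A ∩ B| / |A| ≥ 1/3: holds.
(c) |A ∩ B| / |A| > 1/3: fails.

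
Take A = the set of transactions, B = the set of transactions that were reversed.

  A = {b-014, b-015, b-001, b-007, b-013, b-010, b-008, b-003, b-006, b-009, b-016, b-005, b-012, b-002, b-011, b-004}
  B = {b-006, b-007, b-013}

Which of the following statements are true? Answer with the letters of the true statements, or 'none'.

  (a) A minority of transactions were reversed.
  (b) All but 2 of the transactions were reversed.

(a)

|A| = 16, |A ∩ B| = 3, |A ∖ B| = 13.
(a) |A ∩ B| < |A ∖ B|: holds.
(b) |A ∖ B| = 2: fails.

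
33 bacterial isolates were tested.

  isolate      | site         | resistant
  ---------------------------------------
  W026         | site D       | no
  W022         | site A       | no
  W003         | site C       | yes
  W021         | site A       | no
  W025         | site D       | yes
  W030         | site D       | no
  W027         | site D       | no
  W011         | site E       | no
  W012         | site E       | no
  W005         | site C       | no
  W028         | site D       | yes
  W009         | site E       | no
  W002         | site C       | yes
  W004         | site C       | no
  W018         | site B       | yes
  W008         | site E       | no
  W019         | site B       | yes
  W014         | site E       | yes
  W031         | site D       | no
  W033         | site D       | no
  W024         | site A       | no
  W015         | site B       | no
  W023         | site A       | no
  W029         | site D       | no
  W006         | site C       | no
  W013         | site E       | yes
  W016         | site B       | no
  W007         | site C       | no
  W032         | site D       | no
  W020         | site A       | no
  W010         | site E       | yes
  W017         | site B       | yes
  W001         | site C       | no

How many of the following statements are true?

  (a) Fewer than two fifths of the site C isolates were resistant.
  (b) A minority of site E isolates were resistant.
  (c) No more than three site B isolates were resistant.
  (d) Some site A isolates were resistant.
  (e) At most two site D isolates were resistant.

(a) site C: |A| = 7, |A ∩ B| = 2; needs |A ∩ B| / |A| < 2/5 — true.
(b) site E: |A| = 7, |A ∩ B| = 3; needs |A ∩ B| < |A ∖ B| — true.
(c) site B: |A| = 5, |A ∩ B| = 3; needs |A ∩ B| ≤ 3 — true.
(d) site A: |A| = 5, |A ∩ B| = 0; needs A ∩ B ≠ ∅ (|A ∩ B| ≥ 1) — false.
(e) site D: |A| = 9, |A ∩ B| = 2; needs |A ∩ B| ≤ 2 — true.

4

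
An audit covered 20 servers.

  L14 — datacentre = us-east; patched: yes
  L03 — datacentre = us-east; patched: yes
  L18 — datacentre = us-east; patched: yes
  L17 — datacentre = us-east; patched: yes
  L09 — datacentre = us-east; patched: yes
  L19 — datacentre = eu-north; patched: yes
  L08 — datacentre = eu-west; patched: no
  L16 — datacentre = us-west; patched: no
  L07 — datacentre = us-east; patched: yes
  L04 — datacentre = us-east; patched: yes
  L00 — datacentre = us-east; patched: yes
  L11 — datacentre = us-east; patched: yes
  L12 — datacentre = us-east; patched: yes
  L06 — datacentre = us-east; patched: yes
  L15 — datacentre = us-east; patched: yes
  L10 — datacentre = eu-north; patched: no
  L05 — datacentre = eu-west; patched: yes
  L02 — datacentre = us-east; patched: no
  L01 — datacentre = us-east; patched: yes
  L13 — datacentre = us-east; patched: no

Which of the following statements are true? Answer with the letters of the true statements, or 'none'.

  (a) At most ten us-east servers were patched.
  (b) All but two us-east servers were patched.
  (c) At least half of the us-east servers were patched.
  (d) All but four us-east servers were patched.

|A| = 15, |A ∩ B| = 13, |A ∖ B| = 2.
(a) |A ∩ B| ≤ 10: fails.
(b) |A ∖ B| = 2: holds.
(c) |A ∩ B| ≥ |A ∖ B|: holds.
(d) |A ∖ B| = 4: fails.

(b), (c)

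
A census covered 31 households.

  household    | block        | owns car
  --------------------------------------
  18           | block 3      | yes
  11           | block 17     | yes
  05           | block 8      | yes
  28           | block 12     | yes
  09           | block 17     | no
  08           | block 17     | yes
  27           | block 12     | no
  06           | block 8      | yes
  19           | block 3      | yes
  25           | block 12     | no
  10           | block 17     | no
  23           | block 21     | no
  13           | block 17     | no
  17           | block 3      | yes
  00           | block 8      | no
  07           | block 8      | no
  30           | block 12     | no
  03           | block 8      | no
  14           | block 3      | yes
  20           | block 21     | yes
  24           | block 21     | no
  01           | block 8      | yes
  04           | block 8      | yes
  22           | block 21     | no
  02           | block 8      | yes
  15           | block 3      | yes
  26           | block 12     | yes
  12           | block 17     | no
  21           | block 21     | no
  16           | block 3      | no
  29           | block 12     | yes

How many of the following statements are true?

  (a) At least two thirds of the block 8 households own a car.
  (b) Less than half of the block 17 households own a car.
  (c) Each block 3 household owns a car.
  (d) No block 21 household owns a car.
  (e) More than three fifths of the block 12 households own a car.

(a) block 8: |A| = 8, |A ∩ B| = 5; needs |A ∩ B| / |A| ≥ 2/3 — false.
(b) block 17: |A| = 6, |A ∩ B| = 2; needs |A ∩ B| < |A ∖ B| — true.
(c) block 3: |A| = 6, |A ∩ B| = 5; needs A ⊆ B, i.e. every element of A is in B (|A ∖ B| = 0) — false.
(d) block 21: |A| = 5, |A ∩ B| = 1; needs A ∩ B = ∅ (|A ∩ B| = 0) — false.
(e) block 12: |A| = 6, |A ∩ B| = 3; needs |A ∩ B| / |A| > 3/5 — false.

1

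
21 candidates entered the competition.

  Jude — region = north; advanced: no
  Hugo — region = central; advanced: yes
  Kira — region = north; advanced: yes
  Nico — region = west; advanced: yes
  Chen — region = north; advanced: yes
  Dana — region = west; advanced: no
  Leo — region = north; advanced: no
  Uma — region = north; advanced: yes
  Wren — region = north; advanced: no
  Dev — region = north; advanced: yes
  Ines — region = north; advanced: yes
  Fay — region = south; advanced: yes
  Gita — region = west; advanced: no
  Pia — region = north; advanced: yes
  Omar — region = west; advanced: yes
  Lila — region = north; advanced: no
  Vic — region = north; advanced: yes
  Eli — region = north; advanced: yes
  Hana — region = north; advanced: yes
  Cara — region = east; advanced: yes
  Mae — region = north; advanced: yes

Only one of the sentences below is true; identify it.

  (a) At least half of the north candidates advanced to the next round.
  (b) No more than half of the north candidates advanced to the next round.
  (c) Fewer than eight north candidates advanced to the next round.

|A| = 14, |A ∩ B| = 10, |A ∖ B| = 4.
(a) requires |A ∩ B| ≥ |A ∖ B|: true.
(b) requires |A ∩ B| ≤ |A ∖ B|: false.
(c) requires |A ∩ B| < 8: false.

(a)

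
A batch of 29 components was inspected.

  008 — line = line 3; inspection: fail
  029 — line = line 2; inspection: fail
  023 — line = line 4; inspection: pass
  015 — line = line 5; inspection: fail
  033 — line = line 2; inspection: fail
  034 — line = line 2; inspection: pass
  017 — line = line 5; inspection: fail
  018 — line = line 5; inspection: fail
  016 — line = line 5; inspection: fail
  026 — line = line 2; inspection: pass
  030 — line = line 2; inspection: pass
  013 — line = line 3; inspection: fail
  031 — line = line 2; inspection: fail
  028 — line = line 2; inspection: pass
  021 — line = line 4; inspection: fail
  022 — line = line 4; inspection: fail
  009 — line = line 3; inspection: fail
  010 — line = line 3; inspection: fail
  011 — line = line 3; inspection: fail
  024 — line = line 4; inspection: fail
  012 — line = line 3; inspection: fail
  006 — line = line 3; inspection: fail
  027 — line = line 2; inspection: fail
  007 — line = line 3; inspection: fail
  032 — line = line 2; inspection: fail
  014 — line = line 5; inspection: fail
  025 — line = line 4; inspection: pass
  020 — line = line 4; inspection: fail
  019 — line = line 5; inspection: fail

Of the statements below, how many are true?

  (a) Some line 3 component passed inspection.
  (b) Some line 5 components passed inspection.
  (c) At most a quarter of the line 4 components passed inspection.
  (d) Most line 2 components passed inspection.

0

(a) line 3: |A| = 8, |A ∩ B| = 0; needs A ∩ B ≠ ∅ (|A ∩ B| ≥ 1) — false.
(b) line 5: |A| = 6, |A ∩ B| = 0; needs A ∩ B ≠ ∅ (|A ∩ B| ≥ 1) — false.
(c) line 4: |A| = 6, |A ∩ B| = 2; needs |A ∩ B| / |A| ≤ 1/4 — false.
(d) line 2: |A| = 9, |A ∩ B| = 4; needs |A ∩ B| > |A ∖ B| — false.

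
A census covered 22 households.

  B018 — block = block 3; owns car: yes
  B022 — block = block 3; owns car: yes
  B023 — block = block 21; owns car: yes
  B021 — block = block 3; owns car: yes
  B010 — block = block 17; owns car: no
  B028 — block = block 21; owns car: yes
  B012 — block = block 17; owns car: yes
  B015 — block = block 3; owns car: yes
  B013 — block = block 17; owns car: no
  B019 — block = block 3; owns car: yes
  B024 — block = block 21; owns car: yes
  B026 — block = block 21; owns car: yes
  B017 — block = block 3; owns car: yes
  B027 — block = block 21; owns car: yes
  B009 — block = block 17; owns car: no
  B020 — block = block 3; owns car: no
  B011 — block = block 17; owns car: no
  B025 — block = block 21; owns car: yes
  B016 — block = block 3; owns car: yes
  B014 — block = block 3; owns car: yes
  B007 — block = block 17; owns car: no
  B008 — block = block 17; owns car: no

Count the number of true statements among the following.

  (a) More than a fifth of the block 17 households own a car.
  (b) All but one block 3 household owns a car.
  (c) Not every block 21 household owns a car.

(a) block 17: |A| = 7, |A ∩ B| = 1; needs |A ∩ B| / |A| > 1/5 — false.
(b) block 3: |A| = 9, |A ∩ B| = 8; needs |A ∖ B| = 1 — true.
(c) block 21: |A| = 6, |A ∩ B| = 6; needs A ⊄ B (|A ∖ B| ≥ 1) — false.

1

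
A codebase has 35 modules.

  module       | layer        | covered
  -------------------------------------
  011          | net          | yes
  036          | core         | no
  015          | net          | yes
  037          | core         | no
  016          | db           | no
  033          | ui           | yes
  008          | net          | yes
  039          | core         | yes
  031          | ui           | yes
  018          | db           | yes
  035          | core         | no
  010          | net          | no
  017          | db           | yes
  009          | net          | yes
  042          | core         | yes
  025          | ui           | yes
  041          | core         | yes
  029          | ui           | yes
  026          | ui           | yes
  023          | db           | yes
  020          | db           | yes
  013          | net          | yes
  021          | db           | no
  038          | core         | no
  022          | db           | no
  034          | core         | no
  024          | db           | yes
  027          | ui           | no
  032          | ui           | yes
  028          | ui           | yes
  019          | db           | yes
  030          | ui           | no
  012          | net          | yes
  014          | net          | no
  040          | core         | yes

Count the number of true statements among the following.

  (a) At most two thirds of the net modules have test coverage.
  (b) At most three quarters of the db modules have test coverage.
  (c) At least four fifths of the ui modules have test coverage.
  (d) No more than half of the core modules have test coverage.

2

(a) net: |A| = 8, |A ∩ B| = 6; needs |A ∩ B| / |A| ≤ 2/3 — false.
(b) db: |A| = 9, |A ∩ B| = 6; needs |A ∩ B| / |A| ≤ 3/4 — true.
(c) ui: |A| = 9, |A ∩ B| = 7; needs |A ∩ B| / |A| ≥ 4/5 — false.
(d) core: |A| = 9, |A ∩ B| = 4; needs |A ∩ B| ≤ |A ∖ B| — true.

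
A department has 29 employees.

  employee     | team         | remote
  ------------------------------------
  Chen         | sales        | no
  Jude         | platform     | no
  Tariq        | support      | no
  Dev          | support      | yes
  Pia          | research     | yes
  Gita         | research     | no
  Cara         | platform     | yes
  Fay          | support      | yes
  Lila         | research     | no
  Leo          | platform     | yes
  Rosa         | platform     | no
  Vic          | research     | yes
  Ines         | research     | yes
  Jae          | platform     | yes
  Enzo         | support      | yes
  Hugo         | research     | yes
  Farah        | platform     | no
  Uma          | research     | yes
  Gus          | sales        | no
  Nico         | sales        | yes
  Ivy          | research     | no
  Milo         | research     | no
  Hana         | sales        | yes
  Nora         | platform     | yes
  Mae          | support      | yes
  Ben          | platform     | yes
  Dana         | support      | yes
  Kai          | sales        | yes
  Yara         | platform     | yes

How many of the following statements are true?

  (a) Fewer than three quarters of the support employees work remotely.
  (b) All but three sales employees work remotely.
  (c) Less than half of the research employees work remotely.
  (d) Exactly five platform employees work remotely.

(a) support: |A| = 6, |A ∩ B| = 5; needs |A ∩ B| / |A| < 3/4 — false.
(b) sales: |A| = 5, |A ∩ B| = 3; needs |A ∖ B| = 3 — false.
(c) research: |A| = 9, |A ∩ B| = 5; needs |A ∩ B| < |A ∖ B| — false.
(d) platform: |A| = 9, |A ∩ B| = 6; needs |A ∩ B| = 5 — false.

0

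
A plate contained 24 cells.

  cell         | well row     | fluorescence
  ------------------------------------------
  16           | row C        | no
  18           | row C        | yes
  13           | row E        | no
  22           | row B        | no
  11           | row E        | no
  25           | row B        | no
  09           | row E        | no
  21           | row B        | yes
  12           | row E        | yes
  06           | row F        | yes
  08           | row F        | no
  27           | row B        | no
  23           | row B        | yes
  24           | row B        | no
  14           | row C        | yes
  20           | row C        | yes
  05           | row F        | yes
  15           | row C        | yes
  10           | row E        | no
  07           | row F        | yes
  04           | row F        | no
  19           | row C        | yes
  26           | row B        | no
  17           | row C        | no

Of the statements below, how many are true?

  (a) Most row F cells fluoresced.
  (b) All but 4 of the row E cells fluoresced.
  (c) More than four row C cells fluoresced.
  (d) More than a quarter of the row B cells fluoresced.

(a) row F: |A| = 5, |A ∩ B| = 3; needs |A ∩ B| > |A ∖ B| — true.
(b) row E: |A| = 5, |A ∩ B| = 1; needs |A ∖ B| = 4 — true.
(c) row C: |A| = 7, |A ∩ B| = 5; needs |A ∩ B| > 4 — true.
(d) row B: |A| = 7, |A ∩ B| = 2; needs |A ∩ B| / |A| > 1/4 — true.

4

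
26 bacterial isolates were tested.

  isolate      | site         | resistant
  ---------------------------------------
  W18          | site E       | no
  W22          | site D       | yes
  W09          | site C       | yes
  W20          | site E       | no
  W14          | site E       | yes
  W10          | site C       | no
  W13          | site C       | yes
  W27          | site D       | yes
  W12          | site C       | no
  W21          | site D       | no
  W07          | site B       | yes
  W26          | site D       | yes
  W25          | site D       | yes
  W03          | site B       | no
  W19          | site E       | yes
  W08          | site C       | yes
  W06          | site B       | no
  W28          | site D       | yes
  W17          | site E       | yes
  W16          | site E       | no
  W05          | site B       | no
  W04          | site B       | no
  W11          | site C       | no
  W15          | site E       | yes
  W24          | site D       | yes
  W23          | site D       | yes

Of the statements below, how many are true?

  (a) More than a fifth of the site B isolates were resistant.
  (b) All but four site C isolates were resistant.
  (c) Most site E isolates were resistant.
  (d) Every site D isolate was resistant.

(a) site B: |A| = 5, |A ∩ B| = 1; needs |A ∩ B| / |A| > 1/5 — false.
(b) site C: |A| = 6, |A ∩ B| = 3; needs |A ∖ B| = 4 — false.
(c) site E: |A| = 7, |A ∩ B| = 4; needs |A ∩ B| > |A ∖ B| — true.
(d) site D: |A| = 8, |A ∩ B| = 7; needs A ⊆ B, i.e. every element of A is in B (|A ∖ B| = 0) — false.

1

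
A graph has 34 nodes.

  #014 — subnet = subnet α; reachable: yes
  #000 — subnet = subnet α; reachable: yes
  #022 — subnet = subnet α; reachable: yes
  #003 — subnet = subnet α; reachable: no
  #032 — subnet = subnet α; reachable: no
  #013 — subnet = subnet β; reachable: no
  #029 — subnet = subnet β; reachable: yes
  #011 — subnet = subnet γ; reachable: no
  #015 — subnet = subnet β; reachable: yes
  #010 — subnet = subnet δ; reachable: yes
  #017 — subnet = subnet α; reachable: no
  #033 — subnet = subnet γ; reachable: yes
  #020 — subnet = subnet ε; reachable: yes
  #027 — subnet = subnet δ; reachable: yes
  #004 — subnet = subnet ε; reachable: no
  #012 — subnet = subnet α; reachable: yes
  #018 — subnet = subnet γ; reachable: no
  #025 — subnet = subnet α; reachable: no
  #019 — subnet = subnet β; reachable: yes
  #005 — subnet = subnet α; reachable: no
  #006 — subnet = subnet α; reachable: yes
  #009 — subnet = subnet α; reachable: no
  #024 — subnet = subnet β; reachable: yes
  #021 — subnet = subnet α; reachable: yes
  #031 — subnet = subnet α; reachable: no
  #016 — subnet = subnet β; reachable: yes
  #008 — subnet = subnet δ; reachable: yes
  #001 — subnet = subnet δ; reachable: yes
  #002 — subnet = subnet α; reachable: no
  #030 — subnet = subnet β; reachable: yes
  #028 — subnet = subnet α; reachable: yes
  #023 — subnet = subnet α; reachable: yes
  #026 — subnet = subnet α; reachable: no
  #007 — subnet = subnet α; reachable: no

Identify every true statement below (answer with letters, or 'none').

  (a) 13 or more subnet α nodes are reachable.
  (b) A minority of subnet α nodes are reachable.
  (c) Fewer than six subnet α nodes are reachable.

(b)

|A| = 18, |A ∩ B| = 8, |A ∖ B| = 10.
(a) |A ∩ B| ≥ 13: fails.
(b) |A ∩ B| < |A ∖ B|: holds.
(c) |A ∩ B| < 6: fails.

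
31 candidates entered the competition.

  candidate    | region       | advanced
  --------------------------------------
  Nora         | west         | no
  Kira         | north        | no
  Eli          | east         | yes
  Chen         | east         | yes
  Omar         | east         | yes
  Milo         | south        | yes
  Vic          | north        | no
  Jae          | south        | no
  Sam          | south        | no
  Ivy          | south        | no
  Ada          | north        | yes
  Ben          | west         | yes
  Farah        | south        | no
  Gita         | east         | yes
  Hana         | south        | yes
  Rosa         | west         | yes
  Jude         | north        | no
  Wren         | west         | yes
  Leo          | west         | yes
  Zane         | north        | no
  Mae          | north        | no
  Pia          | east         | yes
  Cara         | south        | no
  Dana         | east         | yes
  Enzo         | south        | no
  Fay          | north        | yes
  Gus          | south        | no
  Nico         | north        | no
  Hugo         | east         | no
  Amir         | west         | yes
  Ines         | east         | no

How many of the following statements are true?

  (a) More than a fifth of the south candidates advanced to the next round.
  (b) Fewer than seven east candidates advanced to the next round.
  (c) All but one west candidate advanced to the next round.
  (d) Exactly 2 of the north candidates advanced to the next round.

(a) south: |A| = 9, |A ∩ B| = 2; needs |A ∩ B| / |A| > 1/5 — true.
(b) east: |A| = 8, |A ∩ B| = 6; needs |A ∩ B| < 7 — true.
(c) west: |A| = 6, |A ∩ B| = 5; needs |A ∖ B| = 1 — true.
(d) north: |A| = 8, |A ∩ B| = 2; needs |A ∩ B| = 2 — true.

4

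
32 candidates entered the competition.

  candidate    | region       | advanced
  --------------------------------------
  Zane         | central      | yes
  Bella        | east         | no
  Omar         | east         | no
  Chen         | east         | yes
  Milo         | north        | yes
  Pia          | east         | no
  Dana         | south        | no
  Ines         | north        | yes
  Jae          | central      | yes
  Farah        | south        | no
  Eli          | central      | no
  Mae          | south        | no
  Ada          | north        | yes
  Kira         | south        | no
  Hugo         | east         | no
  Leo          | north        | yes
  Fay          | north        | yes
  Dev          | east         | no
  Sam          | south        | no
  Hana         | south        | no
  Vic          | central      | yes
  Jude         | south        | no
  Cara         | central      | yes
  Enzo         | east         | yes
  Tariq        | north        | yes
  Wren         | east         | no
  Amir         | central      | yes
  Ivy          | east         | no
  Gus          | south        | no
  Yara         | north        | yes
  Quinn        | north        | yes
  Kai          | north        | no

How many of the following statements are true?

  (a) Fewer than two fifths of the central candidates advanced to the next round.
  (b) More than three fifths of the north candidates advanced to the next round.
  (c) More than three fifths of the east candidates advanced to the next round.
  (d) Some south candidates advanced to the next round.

(a) central: |A| = 6, |A ∩ B| = 5; needs |A ∩ B| / |A| < 2/5 — false.
(b) north: |A| = 9, |A ∩ B| = 8; needs |A ∩ B| / |A| > 3/5 — true.
(c) east: |A| = 9, |A ∩ B| = 2; needs |A ∩ B| / |A| > 3/5 — false.
(d) south: |A| = 8, |A ∩ B| = 0; needs A ∩ B ≠ ∅ (|A ∩ B| ≥ 1) — false.

1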